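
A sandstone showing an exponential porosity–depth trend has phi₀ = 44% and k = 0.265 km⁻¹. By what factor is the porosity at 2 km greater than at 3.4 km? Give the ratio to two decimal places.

phi(Z₁)/phi(Z₂) = e^(−k·Z₁)/e^(−k·Z₂) = e^{k(Z₂−Z₁)}
= exp(0.265 × 1.4) = exp(0.371) = 1.4492

1.45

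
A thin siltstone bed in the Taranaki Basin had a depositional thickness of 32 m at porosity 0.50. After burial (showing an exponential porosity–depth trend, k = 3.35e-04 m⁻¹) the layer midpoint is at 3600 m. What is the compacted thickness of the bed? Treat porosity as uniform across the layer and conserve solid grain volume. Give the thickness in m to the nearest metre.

Working in km (1 km = 1000 m; k in km⁻¹ = k in m⁻¹ × 1000):
Porosity at 3.6 km: phi = 0.5·exp(−0.335×3.6) = 0.1497
Solid-volume conservation: h(1−phi) = h₀(1−phi₀) ⇒ h = h₀·(1−phi₀)/(1−phi)
h = 0.032 × (1 − 0.5)/(1 − 0.1497) = 0.032 × 0.5880 = 0.0188 km

19 m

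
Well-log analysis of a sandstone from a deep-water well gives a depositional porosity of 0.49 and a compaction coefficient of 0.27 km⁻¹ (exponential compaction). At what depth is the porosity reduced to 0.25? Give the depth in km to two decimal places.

Invert Athy's law: d = ln(φ₀/φ) / β
d = ln(0.49/0.25) / 0.27 = ln(1.96) / 0.27 = 0.6729 / 0.27 = 2.492 km

2.49 km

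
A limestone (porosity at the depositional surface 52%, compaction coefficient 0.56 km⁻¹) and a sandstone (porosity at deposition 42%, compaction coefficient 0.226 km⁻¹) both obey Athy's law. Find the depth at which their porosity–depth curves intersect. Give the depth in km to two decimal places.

Set n₀ₐ e^(−kₐz) = n₀ᵦ e^(−kᵦz) ⇒ ln(n₀ₐ/n₀ᵦ) = (kₐ − kᵦ)·z
z = ln(0.52/0.42) / (0.56 − 0.226) = 0.2136 / 0.334 = 0.639 km

0.64 km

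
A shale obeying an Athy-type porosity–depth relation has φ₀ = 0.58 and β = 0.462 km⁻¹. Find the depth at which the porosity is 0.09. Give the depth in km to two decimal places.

Invert Athy's law: z = ln(φ₀/φ) / β
z = ln(0.58/0.09) / 0.462 = ln(6.444) / 0.462 = 1.8632 / 0.462 = 4.033 km

4.03 km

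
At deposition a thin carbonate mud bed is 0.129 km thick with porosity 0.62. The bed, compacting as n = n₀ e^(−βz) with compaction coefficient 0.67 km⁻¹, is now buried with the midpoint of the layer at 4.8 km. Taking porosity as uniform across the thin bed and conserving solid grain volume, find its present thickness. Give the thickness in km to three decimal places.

0.050 km

Porosity at 4.8 km: n = 0.62·exp(−0.67×4.8) = 0.0249
Solid-volume conservation: h(1−n) = h₀(1−n₀) ⇒ h = h₀·(1−n₀)/(1−n)
h = 0.129 × (1 − 0.62)/(1 − 0.0249) = 0.129 × 0.3897 = 0.0503 km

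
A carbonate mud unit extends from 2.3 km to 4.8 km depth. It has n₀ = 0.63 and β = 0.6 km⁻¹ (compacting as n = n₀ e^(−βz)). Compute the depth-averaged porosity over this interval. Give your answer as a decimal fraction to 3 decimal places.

0.082

⟨n⟩ = (1/(z₂−z₁)) ∫ n₀ e^(−βz) dz = n₀·(e^(−β·z₁) − e^(−β·z₂)) / (β·(z₂−z₁))
e^(−0.6×2.3) = 0.2516; e^(−0.6×4.8) = 0.0561
⟨n⟩ = 0.63 × (0.2516 − 0.0561) / (0.6 × 2.5) = 0.63 × 0.1303 = 0.0821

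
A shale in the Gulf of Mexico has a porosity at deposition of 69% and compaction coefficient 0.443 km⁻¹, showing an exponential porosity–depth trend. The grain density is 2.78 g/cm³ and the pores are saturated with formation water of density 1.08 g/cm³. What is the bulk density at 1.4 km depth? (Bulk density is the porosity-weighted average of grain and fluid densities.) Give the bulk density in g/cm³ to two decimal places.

2.15 g/cm³

Porosity at depth: n = 0.69·exp(−0.443×1.4) = 0.69×0.5378 = 0.3711
Bulk density: ρ_b = (1−n)ρ_g + n·ρ_f = 0.6289×2.78 + 0.3711×1.08
       = 1.748 + 0.401 = 2.149 g/cm³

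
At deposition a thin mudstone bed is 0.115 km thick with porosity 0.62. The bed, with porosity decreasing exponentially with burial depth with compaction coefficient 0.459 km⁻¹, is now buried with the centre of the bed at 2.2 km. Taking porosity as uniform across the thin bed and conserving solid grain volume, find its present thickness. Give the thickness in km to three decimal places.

0.056 km

Porosity at 2.2 km: φ = 0.62·exp(−0.459×2.2) = 0.2259
Solid-volume conservation: h(1−φ) = h₀(1−φ₀) ⇒ h = h₀·(1−φ₀)/(1−φ)
h = 0.115 × (1 − 0.62)/(1 − 0.2259) = 0.115 × 0.4909 = 0.0564 km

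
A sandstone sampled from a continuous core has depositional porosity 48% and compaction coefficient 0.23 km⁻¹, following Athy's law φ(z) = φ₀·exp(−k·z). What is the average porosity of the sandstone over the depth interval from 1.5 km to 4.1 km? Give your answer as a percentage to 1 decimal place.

⟨φ⟩ = (1/(z₂−z₁)) ∫ φ₀ e^(−kz) dz = φ₀·(e^(−k·z₁) − e^(−k·z₂)) / (k·(z₂−z₁))
e^(−0.23×1.5) = 0.7082; e^(−0.23×4.1) = 0.3895
⟨φ⟩ = 0.48 × (0.7082 − 0.3895) / (0.23 × 2.6) = 0.48 × 0.5330 = 0.2559

25.6%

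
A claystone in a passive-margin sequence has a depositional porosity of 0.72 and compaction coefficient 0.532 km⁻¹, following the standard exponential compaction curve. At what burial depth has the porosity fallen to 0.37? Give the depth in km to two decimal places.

1.25 km

Invert Athy's law: z = ln(φ₀/φ) / k
z = ln(0.72/0.37) / 0.532 = ln(1.946) / 0.532 = 0.6657 / 0.532 = 1.251 km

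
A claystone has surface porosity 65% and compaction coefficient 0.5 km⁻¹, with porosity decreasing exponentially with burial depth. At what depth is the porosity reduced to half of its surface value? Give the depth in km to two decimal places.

1.39 km

n/n₀ = 1/2 ⇒ exp(−β·z) = 1/2 ⇒ z = ln(2) / β
z = 0.6931 / 0.5 = 1.386 km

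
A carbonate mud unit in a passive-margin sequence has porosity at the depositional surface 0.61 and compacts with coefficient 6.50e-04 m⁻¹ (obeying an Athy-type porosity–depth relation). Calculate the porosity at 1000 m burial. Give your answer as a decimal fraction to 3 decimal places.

0.318

Working in km (1 km = 1000 m; k in km⁻¹ = k in m⁻¹ × 1000):
φ = φ₀·exp(−k·d) = 0.61 × exp(−0.65 × 1) = 0.61 × exp(−0.65)
  = 0.61 × 0.5220 = 0.3184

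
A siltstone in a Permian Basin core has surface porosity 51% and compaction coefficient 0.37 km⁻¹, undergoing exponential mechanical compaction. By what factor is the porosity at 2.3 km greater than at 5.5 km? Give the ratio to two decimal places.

3.27

phi(Z₁)/phi(Z₂) = e^(−k·Z₁)/e^(−k·Z₂) = e^{k(Z₂−Z₁)}
= exp(0.37 × 3.2) = exp(1.184) = 3.2674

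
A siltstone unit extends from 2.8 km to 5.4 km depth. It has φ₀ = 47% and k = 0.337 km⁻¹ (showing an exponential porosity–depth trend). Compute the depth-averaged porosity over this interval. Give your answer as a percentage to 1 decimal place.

12.2%

⟨φ⟩ = (1/(d₂−d₁)) ∫ φ₀ e^(−kd) dd = φ₀·(e^(−k·d₁) − e^(−k·d₂)) / (k·(d₂−d₁))
e^(−0.337×2.8) = 0.3892; e^(−0.337×5.4) = 0.1621
⟨φ⟩ = 0.47 × (0.3892 − 0.1621) / (0.337 × 2.6) = 0.47 × 0.2593 = 0.1219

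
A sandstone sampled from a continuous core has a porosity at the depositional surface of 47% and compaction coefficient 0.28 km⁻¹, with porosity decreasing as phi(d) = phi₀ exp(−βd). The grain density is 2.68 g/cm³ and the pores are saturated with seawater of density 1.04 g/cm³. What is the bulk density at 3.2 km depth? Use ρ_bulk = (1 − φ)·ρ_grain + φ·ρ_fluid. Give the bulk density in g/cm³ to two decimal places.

2.37 g/cm³

Porosity at depth: phi = 0.47·exp(−0.28×3.2) = 0.47×0.4082 = 0.1919
Bulk density: ρ_b = (1−phi)ρ_g + phi·ρ_f = 0.8081×2.68 + 0.1919×1.04
       = 2.166 + 0.200 = 2.365 g/cm³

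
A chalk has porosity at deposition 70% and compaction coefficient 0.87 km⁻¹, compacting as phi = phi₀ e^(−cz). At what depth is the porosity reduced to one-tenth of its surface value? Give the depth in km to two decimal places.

phi/phi₀ = 1/10 ⇒ exp(−c·z) = 1/10 ⇒ z = ln(10) / c
z = 2.3026 / 0.87 = 2.647 km

2.65 km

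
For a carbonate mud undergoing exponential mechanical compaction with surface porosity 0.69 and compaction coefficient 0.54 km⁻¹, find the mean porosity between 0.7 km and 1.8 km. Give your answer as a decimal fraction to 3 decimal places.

⟨phi⟩ = (1/(d₂−d₁)) ∫ phi₀ e^(−kd) dd = phi₀·(e^(−k·d₁) − e^(−k·d₂)) / (k·(d₂−d₁))
e^(−0.54×0.7) = 0.6852; e^(−0.54×1.8) = 0.3783
⟨phi⟩ = 0.69 × (0.6852 − 0.3783) / (0.54 × 1.1) = 0.69 × 0.5167 = 0.3565

0.357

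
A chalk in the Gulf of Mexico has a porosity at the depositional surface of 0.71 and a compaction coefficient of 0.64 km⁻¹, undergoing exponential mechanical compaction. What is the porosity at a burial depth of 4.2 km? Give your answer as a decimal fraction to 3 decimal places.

φ = φ₀·exp(−c·z) = 0.71 × exp(−0.64 × 4.2) = 0.71 × exp(−2.688)
  = 0.71 × 0.0680 = 0.0483

0.048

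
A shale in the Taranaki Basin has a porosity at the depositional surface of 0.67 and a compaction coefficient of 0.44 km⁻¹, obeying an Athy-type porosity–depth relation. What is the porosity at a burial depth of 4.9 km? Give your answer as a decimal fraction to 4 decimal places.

0.0776

φ = φ₀·exp(−β·d) = 0.67 × exp(−0.44 × 4.9) = 0.67 × exp(−2.156)
  = 0.67 × 0.1158 = 0.0776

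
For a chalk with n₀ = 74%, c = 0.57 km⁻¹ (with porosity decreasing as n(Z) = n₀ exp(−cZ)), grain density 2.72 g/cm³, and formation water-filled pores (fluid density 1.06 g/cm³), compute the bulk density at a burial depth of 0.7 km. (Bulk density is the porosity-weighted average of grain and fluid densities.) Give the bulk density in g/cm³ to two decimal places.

Porosity at depth: n = 0.74·exp(−0.57×0.7) = 0.74×0.6710 = 0.4965
Bulk density: ρ_b = (1−n)ρ_g + n·ρ_f = 0.5035×2.72 + 0.4965×1.06
       = 1.369 + 0.526 = 1.896 g/cm³

1.90 g/cm³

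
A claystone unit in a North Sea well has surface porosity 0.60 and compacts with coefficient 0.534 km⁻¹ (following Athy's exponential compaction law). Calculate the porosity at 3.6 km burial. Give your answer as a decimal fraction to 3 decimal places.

n = n₀·exp(−β·z) = 0.6 × exp(−0.534 × 3.6) = 0.6 × exp(−1.922)
  = 0.6 × 0.1463 = 0.0878

0.088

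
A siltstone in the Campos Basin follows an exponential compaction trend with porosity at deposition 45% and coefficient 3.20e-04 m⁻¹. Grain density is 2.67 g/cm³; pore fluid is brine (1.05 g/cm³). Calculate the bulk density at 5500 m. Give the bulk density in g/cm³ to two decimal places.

2.54 g/cm³

Working in km (1 km = 1000 m; k in km⁻¹ = k in m⁻¹ × 1000):
Porosity at depth: phi = 0.45·exp(−0.32×5.5) = 0.45×0.1720 = 0.0774
Bulk density: ρ_b = (1−phi)ρ_g + phi·ρ_f = 0.9226×2.67 + 0.0774×1.05
       = 2.463 + 0.081 = 2.545 g/cm³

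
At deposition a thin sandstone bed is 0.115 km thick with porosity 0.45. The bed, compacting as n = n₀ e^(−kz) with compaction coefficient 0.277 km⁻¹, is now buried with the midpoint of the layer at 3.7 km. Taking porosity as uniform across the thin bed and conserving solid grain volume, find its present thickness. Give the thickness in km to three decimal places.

Porosity at 3.7 km: n = 0.45·exp(−0.277×3.7) = 0.1615
Solid-volume conservation: h(1−n) = h₀(1−n₀) ⇒ h = h₀·(1−n₀)/(1−n)
h = 0.115 × (1 − 0.45)/(1 − 0.1615) = 0.115 × 0.6559 = 0.0754 km

0.075 km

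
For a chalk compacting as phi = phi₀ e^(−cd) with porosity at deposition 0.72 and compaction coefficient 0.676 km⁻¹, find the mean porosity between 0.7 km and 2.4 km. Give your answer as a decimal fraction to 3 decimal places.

0.267

⟨phi⟩ = (1/(d₂−d₁)) ∫ phi₀ e^(−cd) dd = phi₀·(e^(−c·d₁) − e^(−c·d₂)) / (c·(d₂−d₁))
e^(−0.676×0.7) = 0.6230; e^(−0.676×2.4) = 0.1974
⟨phi⟩ = 0.72 × (0.6230 − 0.1974) / (0.676 × 1.7) = 0.72 × 0.3703 = 0.2666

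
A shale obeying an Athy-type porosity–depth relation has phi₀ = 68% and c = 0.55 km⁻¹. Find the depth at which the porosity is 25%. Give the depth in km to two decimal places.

1.82 km

Invert Athy's law: Z = ln(phi₀/phi) / c
Z = ln(0.68/0.25) / 0.55 = ln(2.72) / 0.55 = 1.0006 / 0.55 = 1.819 km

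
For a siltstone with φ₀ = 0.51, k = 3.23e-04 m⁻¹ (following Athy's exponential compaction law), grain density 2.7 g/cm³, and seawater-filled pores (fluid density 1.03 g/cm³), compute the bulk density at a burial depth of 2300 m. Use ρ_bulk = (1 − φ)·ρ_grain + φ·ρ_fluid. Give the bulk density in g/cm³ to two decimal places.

2.29 g/cm³

Working in km (1 km = 1000 m; k in km⁻¹ = k in m⁻¹ × 1000):
Porosity at depth: φ = 0.51·exp(−0.323×2.3) = 0.51×0.4757 = 0.2426
Bulk density: ρ_b = (1−φ)ρ_g + φ·ρ_f = 0.7574×2.7 + 0.2426×1.03
       = 2.045 + 0.250 = 2.295 g/cm³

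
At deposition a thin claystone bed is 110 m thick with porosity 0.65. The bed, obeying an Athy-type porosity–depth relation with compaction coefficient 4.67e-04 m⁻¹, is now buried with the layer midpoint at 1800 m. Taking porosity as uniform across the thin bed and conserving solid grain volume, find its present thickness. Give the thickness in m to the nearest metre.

Working in km (1 km = 1000 m; β in km⁻¹ = β in m⁻¹ × 1000):
Porosity at 1.8 km: φ = 0.65·exp(−0.467×1.8) = 0.2804
Solid-volume conservation: h(1−φ) = h₀(1−φ₀) ⇒ h = h₀·(1−φ₀)/(1−φ)
h = 0.11 × (1 − 0.65)/(1 − 0.2804) = 0.11 × 0.4864 = 0.0535 km

54 m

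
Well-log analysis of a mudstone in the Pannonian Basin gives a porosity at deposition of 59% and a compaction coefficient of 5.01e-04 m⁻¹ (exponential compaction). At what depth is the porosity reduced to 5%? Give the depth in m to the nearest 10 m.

4930 m

Working in km (1 km = 1000 m; c in km⁻¹ = c in m⁻¹ × 1000):
Invert Athy's law: d = ln(phi₀/phi) / c
d = ln(0.59/0.05) / 0.501 = ln(11.8) / 0.501 = 2.4681 / 0.501 = 4.926 km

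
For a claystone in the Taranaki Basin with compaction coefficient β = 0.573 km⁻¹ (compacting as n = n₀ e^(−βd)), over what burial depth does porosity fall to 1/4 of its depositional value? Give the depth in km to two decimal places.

n/n₀ = 1/4 ⇒ exp(−β·d) = 1/4 ⇒ d = ln(4) / β
d = 1.3863 / 0.573 = 2.419 km

2.42 km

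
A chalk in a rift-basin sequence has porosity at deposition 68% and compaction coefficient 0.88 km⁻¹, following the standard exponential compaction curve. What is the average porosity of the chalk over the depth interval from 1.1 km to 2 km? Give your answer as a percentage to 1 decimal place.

⟨φ⟩ = (1/(d₂−d₁)) ∫ φ₀ e^(−βd) dd = φ₀·(e^(−β·d₁) − e^(−β·d₂)) / (β·(d₂−d₁))
e^(−0.88×1.1) = 0.3798; e^(−0.88×2) = 0.1720
⟨φ⟩ = 0.68 × (0.3798 − 0.1720) / (0.88 × 0.9) = 0.68 × 0.2624 = 0.1784

17.8%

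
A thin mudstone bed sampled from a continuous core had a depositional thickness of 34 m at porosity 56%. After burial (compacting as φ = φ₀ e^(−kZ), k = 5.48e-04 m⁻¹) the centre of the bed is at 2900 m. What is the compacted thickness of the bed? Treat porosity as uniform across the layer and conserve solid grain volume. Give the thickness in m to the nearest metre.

17 m

Working in km (1 km = 1000 m; k in km⁻¹ = k in m⁻¹ × 1000):
Porosity at 2.9 km: φ = 0.56·exp(−0.548×2.9) = 0.1143
Solid-volume conservation: h(1−φ) = h₀(1−φ₀) ⇒ h = h₀·(1−φ₀)/(1−φ)
h = 0.034 × (1 − 0.56)/(1 − 0.1143) = 0.034 × 0.4968 = 0.0169 km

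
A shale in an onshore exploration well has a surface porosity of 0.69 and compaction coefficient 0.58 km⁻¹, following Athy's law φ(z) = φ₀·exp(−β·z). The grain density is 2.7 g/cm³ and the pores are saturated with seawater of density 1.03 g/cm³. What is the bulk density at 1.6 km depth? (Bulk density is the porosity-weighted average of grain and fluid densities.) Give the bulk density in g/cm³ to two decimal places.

Porosity at depth: φ = 0.69·exp(−0.58×1.6) = 0.69×0.3953 = 0.2728
Bulk density: ρ_b = (1−φ)ρ_g + φ·ρ_f = 0.7272×2.7 + 0.2728×1.03
       = 1.963 + 0.281 = 2.244 g/cm³

2.24 g/cm³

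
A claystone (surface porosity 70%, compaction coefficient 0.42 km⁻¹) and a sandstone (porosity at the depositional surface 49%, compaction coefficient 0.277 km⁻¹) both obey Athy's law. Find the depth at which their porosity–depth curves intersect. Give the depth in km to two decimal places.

Set φ₀ₐ e^(−βₐZ) = φ₀ᵦ e^(−βᵦZ) ⇒ ln(φ₀ₐ/φ₀ᵦ) = (βₐ − βᵦ)·Z
Z = ln(0.7/0.49) / (0.42 − 0.277) = 0.3567 / 0.143 = 2.494 km

2.49 km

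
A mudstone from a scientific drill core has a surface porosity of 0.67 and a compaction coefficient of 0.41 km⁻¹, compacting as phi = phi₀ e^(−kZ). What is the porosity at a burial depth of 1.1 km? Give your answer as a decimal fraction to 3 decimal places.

0.427

phi = phi₀·exp(−k·Z) = 0.67 × exp(−0.41 × 1.1) = 0.67 × exp(−0.451)
  = 0.67 × 0.6370 = 0.4268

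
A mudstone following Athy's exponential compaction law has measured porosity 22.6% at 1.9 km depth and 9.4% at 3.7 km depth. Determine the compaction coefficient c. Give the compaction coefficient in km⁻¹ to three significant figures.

Athy: φ(z) = φ₀ e^(−cz) ⇒ φ₁/φ₂ = e^{c(z₂−z₁)} ⇒ c = ln(φ₁/φ₂)/(z₂−z₁)
c = ln(0.226/0.094) / (3.7 − 1.9) = ln(2.404) / 1.8 = 0.8772 / 1.8 = 0.4874 km⁻¹

0.487 km⁻¹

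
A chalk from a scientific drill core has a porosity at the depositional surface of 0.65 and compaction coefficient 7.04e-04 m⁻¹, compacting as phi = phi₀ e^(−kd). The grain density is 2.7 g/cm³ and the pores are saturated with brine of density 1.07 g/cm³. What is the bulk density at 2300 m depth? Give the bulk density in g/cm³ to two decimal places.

2.49 g/cm³

Working in km (1 km = 1000 m; k in km⁻¹ = k in m⁻¹ × 1000):
Porosity at depth: phi = 0.65·exp(−0.704×2.3) = 0.65×0.1981 = 0.1287
Bulk density: ρ_b = (1−phi)ρ_g + phi·ρ_f = 0.8713×2.7 + 0.1287×1.07
       = 2.352 + 0.138 = 2.490 g/cm³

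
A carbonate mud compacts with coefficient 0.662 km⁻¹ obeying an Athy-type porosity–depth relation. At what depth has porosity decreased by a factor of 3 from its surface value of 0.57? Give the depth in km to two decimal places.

1.66 km

φ/φ₀ = 1/3 ⇒ exp(−β·z) = 1/3 ⇒ z = ln(3) / β
z = 1.0986 / 0.662 = 1.660 km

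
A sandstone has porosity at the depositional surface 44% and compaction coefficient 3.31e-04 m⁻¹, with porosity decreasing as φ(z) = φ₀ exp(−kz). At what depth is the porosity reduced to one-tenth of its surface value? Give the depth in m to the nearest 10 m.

Working in km (1 km = 1000 m; k in km⁻¹ = k in m⁻¹ × 1000):
φ/φ₀ = 1/10 ⇒ exp(−k·z) = 1/10 ⇒ z = ln(10) / k
z = 2.3026 / 0.331 = 6.956 km

6960 m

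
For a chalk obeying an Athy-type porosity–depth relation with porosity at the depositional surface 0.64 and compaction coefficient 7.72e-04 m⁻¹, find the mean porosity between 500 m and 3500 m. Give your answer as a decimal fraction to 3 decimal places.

Working in km (1 km = 1000 m; k in km⁻¹ = k in m⁻¹ × 1000):
⟨φ⟩ = (1/(Z₂−Z₁)) ∫ φ₀ e^(−kZ) dZ = φ₀·(e^(−k·Z₁) − e^(−k·Z₂)) / (k·(Z₂−Z₁))
e^(−0.772×0.5) = 0.6798; e^(−0.772×3.5) = 0.0671
⟨φ⟩ = 0.64 × (0.6798 − 0.0671) / (0.772 × 3) = 0.64 × 0.2646 = 0.1693

0.169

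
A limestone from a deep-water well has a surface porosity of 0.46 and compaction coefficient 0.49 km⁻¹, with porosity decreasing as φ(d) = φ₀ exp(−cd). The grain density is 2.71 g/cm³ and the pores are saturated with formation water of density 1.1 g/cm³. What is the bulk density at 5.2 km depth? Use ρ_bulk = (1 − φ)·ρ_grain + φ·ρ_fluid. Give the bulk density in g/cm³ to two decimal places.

2.65 g/cm³

Porosity at depth: φ = 0.46·exp(−0.49×5.2) = 0.46×0.0782 = 0.0360
Bulk density: ρ_b = (1−φ)ρ_g + φ·ρ_f = 0.9640×2.71 + 0.0360×1.1
       = 2.612 + 0.040 = 2.652 g/cm³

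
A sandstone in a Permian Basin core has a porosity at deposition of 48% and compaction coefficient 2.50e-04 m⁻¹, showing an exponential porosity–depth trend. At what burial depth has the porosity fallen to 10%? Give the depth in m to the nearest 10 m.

Working in km (1 km = 1000 m; k in km⁻¹ = k in m⁻¹ × 1000):
Invert Athy's law: d = ln(φ₀/φ) / k
d = ln(0.48/0.1) / 0.25 = ln(4.8) / 0.25 = 1.5686 / 0.25 = 6.274 km

6270 m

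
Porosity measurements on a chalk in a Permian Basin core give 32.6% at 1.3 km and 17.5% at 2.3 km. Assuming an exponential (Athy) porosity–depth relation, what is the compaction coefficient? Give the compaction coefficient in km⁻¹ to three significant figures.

0.622 km⁻¹

Athy: phi(z) = phi₀ e^(−kz) ⇒ phi₁/phi₂ = e^{k(z₂−z₁)} ⇒ k = ln(phi₁/phi₂)/(z₂−z₁)
k = ln(0.326/0.175) / (2.3 − 1.3) = ln(1.863) / 1 = 0.6221 / 1 = 0.6221 km⁻¹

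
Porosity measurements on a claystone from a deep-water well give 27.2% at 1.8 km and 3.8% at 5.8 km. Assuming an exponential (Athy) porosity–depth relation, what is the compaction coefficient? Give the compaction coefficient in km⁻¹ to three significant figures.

0.492 km⁻¹

Athy: phi(Z) = phi₀ e^(−kZ) ⇒ phi₁/phi₂ = e^{k(Z₂−Z₁)} ⇒ k = ln(phi₁/phi₂)/(Z₂−Z₁)
k = ln(0.272/0.038) / (5.8 − 1.8) = ln(7.158) / 4 = 1.9682 / 4 = 0.4921 km⁻¹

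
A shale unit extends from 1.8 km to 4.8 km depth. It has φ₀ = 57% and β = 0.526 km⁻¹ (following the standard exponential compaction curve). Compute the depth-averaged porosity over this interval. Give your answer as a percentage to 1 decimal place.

⟨φ⟩ = (1/(d₂−d₁)) ∫ φ₀ e^(−βd) dd = φ₀·(e^(−β·d₁) − e^(−β·d₂)) / (β·(d₂−d₁))
e^(−0.526×1.8) = 0.3880; e^(−0.526×4.8) = 0.0801
⟨φ⟩ = 0.57 × (0.3880 − 0.0801) / (0.526 × 3) = 0.57 × 0.1951 = 0.1112

11.1%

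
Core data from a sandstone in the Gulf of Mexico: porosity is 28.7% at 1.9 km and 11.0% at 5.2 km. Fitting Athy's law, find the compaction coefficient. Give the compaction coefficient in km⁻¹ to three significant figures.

0.291 km⁻¹

Athy: φ(Z) = φ₀ e^(−cZ) ⇒ φ₁/φ₂ = e^{c(Z₂−Z₁)} ⇒ c = ln(φ₁/φ₂)/(Z₂−Z₁)
c = ln(0.287/0.11) / (5.2 − 1.9) = ln(2.609) / 3.3 = 0.9590 / 3.3 = 0.2906 km⁻¹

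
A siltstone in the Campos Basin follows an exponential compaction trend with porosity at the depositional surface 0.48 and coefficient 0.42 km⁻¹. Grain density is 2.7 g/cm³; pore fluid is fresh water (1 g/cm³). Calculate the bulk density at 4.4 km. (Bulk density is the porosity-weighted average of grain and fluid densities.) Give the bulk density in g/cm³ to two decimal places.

2.57 g/cm³

Porosity at depth: phi = 0.48·exp(−0.42×4.4) = 0.48×0.1576 = 0.0756
Bulk density: ρ_b = (1−phi)ρ_g + phi·ρ_f = 0.9244×2.7 + 0.0756×1
       = 2.496 + 0.076 = 2.571 g/cm³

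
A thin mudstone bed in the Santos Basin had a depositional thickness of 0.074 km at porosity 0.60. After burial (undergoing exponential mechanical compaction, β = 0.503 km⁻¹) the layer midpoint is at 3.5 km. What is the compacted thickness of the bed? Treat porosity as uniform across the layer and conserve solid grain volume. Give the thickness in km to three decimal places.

Porosity at 3.5 km: n = 0.6·exp(−0.503×3.5) = 0.1032
Solid-volume conservation: h(1−n) = h₀(1−n₀) ⇒ h = h₀·(1−n₀)/(1−n)
h = 0.074 × (1 − 0.6)/(1 − 0.1032) = 0.074 × 0.4460 = 0.0330 km

0.033 km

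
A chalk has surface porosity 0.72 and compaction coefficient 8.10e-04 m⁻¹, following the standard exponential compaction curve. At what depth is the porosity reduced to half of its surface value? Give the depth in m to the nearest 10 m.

860 m

Working in km (1 km = 1000 m; c in km⁻¹ = c in m⁻¹ × 1000):
n/n₀ = 1/2 ⇒ exp(−c·Z) = 1/2 ⇒ Z = ln(2) / c
Z = 0.6931 / 0.81 = 0.856 km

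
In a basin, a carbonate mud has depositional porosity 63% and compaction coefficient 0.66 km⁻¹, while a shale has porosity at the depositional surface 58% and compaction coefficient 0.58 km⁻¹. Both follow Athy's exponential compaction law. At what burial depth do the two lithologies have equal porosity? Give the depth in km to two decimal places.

Set n₀ₐ e^(−kₐZ) = n₀ᵦ e^(−kᵦZ) ⇒ ln(n₀ₐ/n₀ᵦ) = (kₐ − kᵦ)·Z
Z = ln(0.63/0.58) / (0.66 − 0.58) = 0.0827 / 0.08 = 1.034 km

1.03 km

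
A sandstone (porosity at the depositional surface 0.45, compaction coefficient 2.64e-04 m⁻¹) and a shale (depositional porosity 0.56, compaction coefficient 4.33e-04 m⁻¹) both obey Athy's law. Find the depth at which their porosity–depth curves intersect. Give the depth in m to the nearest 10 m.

Working in km (1 km = 1000 m; c in km⁻¹ = c in m⁻¹ × 1000):
Set n₀ₐ e^(−cₐZ) = n₀ᵦ e^(−cᵦZ) ⇒ ln(n₀ₐ/n₀ᵦ) = (cₐ − cᵦ)·Z
Z = ln(0.45/0.56) / (0.264 − 0.433) = -0.2187 / -0.169 = 1.294 km

1290 m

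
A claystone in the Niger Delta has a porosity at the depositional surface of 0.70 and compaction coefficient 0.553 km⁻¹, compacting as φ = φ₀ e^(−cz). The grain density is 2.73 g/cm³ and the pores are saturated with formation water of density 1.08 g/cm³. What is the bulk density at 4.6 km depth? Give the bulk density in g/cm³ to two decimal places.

2.64 g/cm³

Porosity at depth: φ = 0.7·exp(−0.553×4.6) = 0.7×0.0786 = 0.0550
Bulk density: ρ_b = (1−φ)ρ_g + φ·ρ_f = 0.9450×2.73 + 0.0550×1.08
       = 2.580 + 0.059 = 2.639 g/cm³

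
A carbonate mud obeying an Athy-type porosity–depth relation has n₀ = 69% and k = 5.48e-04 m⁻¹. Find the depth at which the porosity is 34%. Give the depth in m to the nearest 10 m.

1290 m

Working in km (1 km = 1000 m; k in km⁻¹ = k in m⁻¹ × 1000):
Invert Athy's law: z = ln(n₀/n) / k
z = ln(0.69/0.34) / 0.548 = ln(2.029) / 0.548 = 0.7077 / 0.548 = 1.292 km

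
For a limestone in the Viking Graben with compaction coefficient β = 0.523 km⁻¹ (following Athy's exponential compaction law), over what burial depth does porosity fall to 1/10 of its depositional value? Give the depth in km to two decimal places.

φ/φ₀ = 1/10 ⇒ exp(−β·d) = 1/10 ⇒ d = ln(10) / β
d = 2.3026 / 0.523 = 4.403 km

4.40 km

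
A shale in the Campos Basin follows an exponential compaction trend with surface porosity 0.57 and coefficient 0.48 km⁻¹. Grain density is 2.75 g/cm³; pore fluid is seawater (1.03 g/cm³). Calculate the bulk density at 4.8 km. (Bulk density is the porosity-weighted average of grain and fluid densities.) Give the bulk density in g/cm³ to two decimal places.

2.65 g/cm³

Porosity at depth: φ = 0.57·exp(−0.48×4.8) = 0.57×0.0999 = 0.0569
Bulk density: ρ_b = (1−φ)ρ_g + φ·ρ_f = 0.9431×2.75 + 0.0569×1.03
       = 2.593 + 0.059 = 2.652 g/cm³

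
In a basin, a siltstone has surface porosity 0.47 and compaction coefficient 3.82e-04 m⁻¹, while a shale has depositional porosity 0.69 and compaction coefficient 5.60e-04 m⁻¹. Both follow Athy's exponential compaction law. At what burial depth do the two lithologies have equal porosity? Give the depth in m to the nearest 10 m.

Working in km (1 km = 1000 m; c in km⁻¹ = c in m⁻¹ × 1000):
Set φ₀ₐ e^(−cₐd) = φ₀ᵦ e^(−cᵦd) ⇒ ln(φ₀ₐ/φ₀ᵦ) = (cₐ − cᵦ)·d
d = ln(0.47/0.69) / (0.382 − 0.56) = -0.3840 / -0.178 = 2.157 km

2160 m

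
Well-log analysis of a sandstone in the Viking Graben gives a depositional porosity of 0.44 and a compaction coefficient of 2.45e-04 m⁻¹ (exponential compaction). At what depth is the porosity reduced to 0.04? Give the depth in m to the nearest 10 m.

9790 m

Working in km (1 km = 1000 m; k in km⁻¹ = k in m⁻¹ × 1000):
Invert Athy's law: z = ln(n₀/n) / k
z = ln(0.44/0.04) / 0.245 = ln(11) / 0.245 = 2.3979 / 0.245 = 9.787 km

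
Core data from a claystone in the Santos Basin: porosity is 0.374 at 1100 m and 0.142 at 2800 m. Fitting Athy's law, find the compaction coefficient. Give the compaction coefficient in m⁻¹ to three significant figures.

0.000570 m⁻¹

Working in km (1 km = 1000 m; c in km⁻¹ = c in m⁻¹ × 1000):
Athy: phi(z) = phi₀ e^(−cz) ⇒ phi₁/phi₂ = e^{c(z₂−z₁)} ⇒ c = ln(phi₁/phi₂)/(z₂−z₁)
c = ln(0.374/0.142) / (2.8 − 1.1) = ln(2.634) / 1.7 = 0.9684 / 1.7 = 0.5697 km⁻¹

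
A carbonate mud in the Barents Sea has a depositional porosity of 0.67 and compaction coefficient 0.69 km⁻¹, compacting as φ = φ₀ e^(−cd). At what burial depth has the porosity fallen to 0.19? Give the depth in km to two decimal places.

1.83 km

Invert Athy's law: d = ln(φ₀/φ) / c
d = ln(0.67/0.19) / 0.69 = ln(3.526) / 0.69 = 1.2603 / 0.69 = 1.826 km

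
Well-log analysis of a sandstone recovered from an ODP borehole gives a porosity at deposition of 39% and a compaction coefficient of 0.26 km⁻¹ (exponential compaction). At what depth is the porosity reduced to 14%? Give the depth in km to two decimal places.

3.94 km

Invert Athy's law: Z = ln(φ₀/φ) / c
Z = ln(0.39/0.14) / 0.26 = ln(2.786) / 0.26 = 1.0245 / 0.26 = 3.940 km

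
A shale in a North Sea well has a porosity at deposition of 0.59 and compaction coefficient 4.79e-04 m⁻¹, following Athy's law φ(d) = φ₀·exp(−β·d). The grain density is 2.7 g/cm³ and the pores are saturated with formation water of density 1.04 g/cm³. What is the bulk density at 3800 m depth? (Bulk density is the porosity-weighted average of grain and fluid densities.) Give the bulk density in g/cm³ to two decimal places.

2.54 g/cm³

Working in km (1 km = 1000 m; β in km⁻¹ = β in m⁻¹ × 1000):
Porosity at depth: φ = 0.59·exp(−0.479×3.8) = 0.59×0.1620 = 0.0956
Bulk density: ρ_b = (1−φ)ρ_g + φ·ρ_f = 0.9044×2.7 + 0.0956×1.04
       = 2.442 + 0.099 = 2.541 g/cm³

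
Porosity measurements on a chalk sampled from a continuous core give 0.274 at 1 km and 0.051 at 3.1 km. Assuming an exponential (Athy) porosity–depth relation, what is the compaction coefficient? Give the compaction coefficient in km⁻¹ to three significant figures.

0.801 km⁻¹

Athy: n(z) = n₀ e^(−kz) ⇒ n₁/n₂ = e^{k(z₂−z₁)} ⇒ k = ln(n₁/n₂)/(z₂−z₁)
k = ln(0.274/0.051) / (3.1 − 1) = ln(5.373) / 2.1 = 1.6813 / 2.1 = 0.8006 km⁻¹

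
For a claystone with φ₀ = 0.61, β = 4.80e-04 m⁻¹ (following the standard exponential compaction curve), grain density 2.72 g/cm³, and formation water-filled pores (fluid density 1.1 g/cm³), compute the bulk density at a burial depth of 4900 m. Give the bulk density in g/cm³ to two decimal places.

2.63 g/cm³

Working in km (1 km = 1000 m; β in km⁻¹ = β in m⁻¹ × 1000):
Porosity at depth: φ = 0.61·exp(−0.48×4.9) = 0.61×0.0952 = 0.0581
Bulk density: ρ_b = (1−φ)ρ_g + φ·ρ_f = 0.9419×2.72 + 0.0581×1.1
       = 2.562 + 0.064 = 2.626 g/cm³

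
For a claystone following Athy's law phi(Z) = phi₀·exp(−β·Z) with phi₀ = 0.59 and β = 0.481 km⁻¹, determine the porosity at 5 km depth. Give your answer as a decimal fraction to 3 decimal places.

0.053

phi = phi₀·exp(−β·Z) = 0.59 × exp(−0.481 × 5) = 0.59 × exp(−2.405)
  = 0.59 × 0.0903 = 0.0533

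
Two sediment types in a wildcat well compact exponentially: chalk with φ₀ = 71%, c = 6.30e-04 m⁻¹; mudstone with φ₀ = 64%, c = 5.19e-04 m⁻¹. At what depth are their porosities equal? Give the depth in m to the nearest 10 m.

Working in km (1 km = 1000 m; c in km⁻¹ = c in m⁻¹ × 1000):
Set φ₀ₐ e^(−cₐd) = φ₀ᵦ e^(−cᵦd) ⇒ ln(φ₀ₐ/φ₀ᵦ) = (cₐ − cᵦ)·d
d = ln(0.71/0.64) / (0.63 − 0.519) = 0.1038 / 0.111 = 0.935 km

940 m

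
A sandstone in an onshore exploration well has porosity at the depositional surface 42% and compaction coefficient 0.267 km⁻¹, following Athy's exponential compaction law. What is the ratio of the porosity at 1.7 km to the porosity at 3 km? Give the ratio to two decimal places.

n(Z₁)/n(Z₂) = e^(−c·Z₁)/e^(−c·Z₂) = e^{c(Z₂−Z₁)}
= exp(0.267 × 1.3) = exp(0.3471) = 1.4150

1.41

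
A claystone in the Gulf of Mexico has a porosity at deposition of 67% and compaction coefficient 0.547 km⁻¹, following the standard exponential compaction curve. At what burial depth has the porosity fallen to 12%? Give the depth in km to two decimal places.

3.14 km

Invert Athy's law: z = ln(n₀/n) / c
z = ln(0.67/0.12) / 0.547 = ln(5.583) / 0.547 = 1.7198 / 0.547 = 3.144 km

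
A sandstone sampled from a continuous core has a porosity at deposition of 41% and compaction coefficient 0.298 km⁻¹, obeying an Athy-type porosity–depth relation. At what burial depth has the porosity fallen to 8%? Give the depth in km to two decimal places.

Invert Athy's law: Z = ln(phi₀/phi) / β
Z = ln(0.41/0.08) / 0.298 = ln(5.125) / 0.298 = 1.6341 / 0.298 = 5.484 km

5.48 km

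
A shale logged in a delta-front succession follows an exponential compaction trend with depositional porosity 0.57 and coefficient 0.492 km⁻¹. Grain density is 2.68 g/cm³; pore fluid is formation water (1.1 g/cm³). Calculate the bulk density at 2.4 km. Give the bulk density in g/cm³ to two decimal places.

Porosity at depth: φ = 0.57·exp(−0.492×2.4) = 0.57×0.3070 = 0.1750
Bulk density: ρ_b = (1−φ)ρ_g + φ·ρ_f = 0.8250×2.68 + 0.1750×1.1
       = 2.211 + 0.193 = 2.403 g/cm³

2.40 g/cm³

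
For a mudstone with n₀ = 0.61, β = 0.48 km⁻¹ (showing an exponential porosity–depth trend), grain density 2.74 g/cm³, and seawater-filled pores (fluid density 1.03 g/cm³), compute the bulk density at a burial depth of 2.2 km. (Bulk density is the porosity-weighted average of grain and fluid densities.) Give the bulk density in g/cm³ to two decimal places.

2.38 g/cm³

Porosity at depth: n = 0.61·exp(−0.48×2.2) = 0.61×0.3478 = 0.2122
Bulk density: ρ_b = (1−n)ρ_g + n·ρ_f = 0.7878×2.74 + 0.2122×1.03
       = 2.159 + 0.219 = 2.377 g/cm³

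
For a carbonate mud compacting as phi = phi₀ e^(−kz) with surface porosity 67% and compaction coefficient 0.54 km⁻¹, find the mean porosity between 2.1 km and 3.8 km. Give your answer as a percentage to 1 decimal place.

14.1%

⟨phi⟩ = (1/(z₂−z₁)) ∫ phi₀ e^(−kz) dz = phi₀·(e^(−k·z₁) − e^(−k·z₂)) / (k·(z₂−z₁))
e^(−0.54×2.1) = 0.3217; e^(−0.54×3.8) = 0.1285
⟨phi⟩ = 0.67 × (0.3217 − 0.1285) / (0.54 × 1.7) = 0.67 × 0.2105 = 0.1411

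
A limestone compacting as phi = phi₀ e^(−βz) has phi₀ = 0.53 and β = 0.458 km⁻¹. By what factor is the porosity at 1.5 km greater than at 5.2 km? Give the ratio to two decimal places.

phi(z₁)/phi(z₂) = e^(−β·z₁)/e^(−β·z₂) = e^{β(z₂−z₁)}
= exp(0.458 × 3.7) = exp(1.695) = 5.4445

5.44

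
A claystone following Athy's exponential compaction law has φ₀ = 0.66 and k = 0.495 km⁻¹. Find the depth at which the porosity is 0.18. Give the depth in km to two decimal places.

2.62 km

Invert Athy's law: Z = ln(φ₀/φ) / k
Z = ln(0.66/0.18) / 0.495 = ln(3.667) / 0.495 = 1.2993 / 0.495 = 2.625 km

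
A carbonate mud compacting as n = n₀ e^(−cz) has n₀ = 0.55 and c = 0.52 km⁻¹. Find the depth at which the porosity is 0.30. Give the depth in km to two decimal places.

Invert Athy's law: z = ln(n₀/n) / c
z = ln(0.55/0.3) / 0.52 = ln(1.833) / 0.52 = 0.6061 / 0.52 = 1.166 km

1.17 km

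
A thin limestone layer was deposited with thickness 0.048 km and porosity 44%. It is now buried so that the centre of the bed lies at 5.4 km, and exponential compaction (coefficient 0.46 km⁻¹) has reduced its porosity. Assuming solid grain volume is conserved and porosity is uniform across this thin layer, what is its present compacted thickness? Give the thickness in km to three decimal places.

Porosity at 5.4 km: phi = 0.44·exp(−0.46×5.4) = 0.0367
Solid-volume conservation: h(1−phi) = h₀(1−phi₀) ⇒ h = h₀·(1−phi₀)/(1−phi)
h = 0.048 × (1 − 0.44)/(1 − 0.0367) = 0.048 × 0.5813 = 0.0279 km

0.028 km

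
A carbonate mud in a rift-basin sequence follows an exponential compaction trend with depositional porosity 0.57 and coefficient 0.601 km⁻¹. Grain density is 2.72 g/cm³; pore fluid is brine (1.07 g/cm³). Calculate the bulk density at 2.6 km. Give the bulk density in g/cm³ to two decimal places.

2.52 g/cm³

Porosity at depth: φ = 0.57·exp(−0.601×2.6) = 0.57×0.2096 = 0.1195
Bulk density: ρ_b = (1−φ)ρ_g + φ·ρ_f = 0.8805×2.72 + 0.1195×1.07
       = 2.395 + 0.128 = 2.523 g/cm³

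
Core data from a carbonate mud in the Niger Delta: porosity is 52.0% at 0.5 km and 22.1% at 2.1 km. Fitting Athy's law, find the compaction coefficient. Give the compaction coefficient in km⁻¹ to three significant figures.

Athy: n(z) = n₀ e^(−βz) ⇒ n₁/n₂ = e^{β(z₂−z₁)} ⇒ β = ln(n₁/n₂)/(z₂−z₁)
β = ln(0.52/0.221) / (2.1 − 0.5) = ln(2.353) / 1.6 = 0.8557 / 1.6 = 0.5348 km⁻¹

0.535 km⁻¹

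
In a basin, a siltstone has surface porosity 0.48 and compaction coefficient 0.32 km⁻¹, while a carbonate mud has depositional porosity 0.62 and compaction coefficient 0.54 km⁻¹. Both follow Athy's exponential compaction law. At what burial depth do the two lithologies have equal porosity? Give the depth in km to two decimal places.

1.16 km

Set φ₀ₐ e^(−βₐz) = φ₀ᵦ e^(−βᵦz) ⇒ ln(φ₀ₐ/φ₀ᵦ) = (βₐ − βᵦ)·z
z = ln(0.48/0.62) / (0.32 − 0.54) = -0.2559 / -0.22 = 1.163 km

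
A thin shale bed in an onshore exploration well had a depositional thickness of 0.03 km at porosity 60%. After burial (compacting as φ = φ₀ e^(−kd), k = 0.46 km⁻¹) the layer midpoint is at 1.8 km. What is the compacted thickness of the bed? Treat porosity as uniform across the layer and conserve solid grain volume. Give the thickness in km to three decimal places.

0.016 km

Porosity at 1.8 km: φ = 0.6·exp(−0.46×1.8) = 0.2622
Solid-volume conservation: h(1−φ) = h₀(1−φ₀) ⇒ h = h₀·(1−φ₀)/(1−φ)
h = 0.03 × (1 − 0.6)/(1 − 0.2622) = 0.03 × 0.5421 = 0.0163 km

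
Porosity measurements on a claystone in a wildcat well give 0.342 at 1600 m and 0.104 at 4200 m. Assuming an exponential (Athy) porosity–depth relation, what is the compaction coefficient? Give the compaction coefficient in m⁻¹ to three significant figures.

Working in km (1 km = 1000 m; β in km⁻¹ = β in m⁻¹ × 1000):
Athy: φ(d) = φ₀ e^(−βd) ⇒ φ₁/φ₂ = e^{β(d₂−d₁)} ⇒ β = ln(φ₁/φ₂)/(d₂−d₁)
β = ln(0.342/0.104) / (4.2 − 1.6) = ln(3.288) / 2.6 = 1.1904 / 2.6 = 0.4579 km⁻¹

0.000458 m⁻¹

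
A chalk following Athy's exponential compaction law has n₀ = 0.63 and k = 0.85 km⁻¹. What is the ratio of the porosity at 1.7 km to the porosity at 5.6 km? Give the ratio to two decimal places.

n(d₁)/n(d₂) = e^(−k·d₁)/e^(−k·d₂) = e^{k(d₂−d₁)}
= exp(0.85 × 3.9) = exp(3.315) = 27.5224

27.52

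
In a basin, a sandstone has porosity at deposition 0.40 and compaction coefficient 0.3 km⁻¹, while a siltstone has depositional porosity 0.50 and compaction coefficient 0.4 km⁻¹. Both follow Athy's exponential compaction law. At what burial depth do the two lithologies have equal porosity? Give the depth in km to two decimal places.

Set phi₀ₐ e^(−cₐd) = phi₀ᵦ e^(−cᵦd) ⇒ ln(phi₀ₐ/phi₀ᵦ) = (cₐ − cᵦ)·d
d = ln(0.4/0.5) / (0.3 − 0.4) = -0.2231 / -0.1 = 2.231 km

2.23 km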